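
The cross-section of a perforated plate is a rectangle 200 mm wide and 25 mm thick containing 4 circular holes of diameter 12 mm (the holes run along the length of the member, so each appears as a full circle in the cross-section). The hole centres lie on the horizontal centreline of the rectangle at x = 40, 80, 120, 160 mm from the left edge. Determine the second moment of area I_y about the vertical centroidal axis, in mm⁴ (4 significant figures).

I_y ≈ 1.576 × 10⁷ mm⁴

Decompose the section into non-overlapping parts with the origin at the bottom-left of its bounding rectangle.
Plate: 200 × 25, A = 5 000 mm², x = 100 mm, Ī = 16 666 667 mm⁴.
Hole 1 (subtracted): ⌀12, A = 113.097 mm², x = 40 mm, Ī = 1017.88 mm⁴.
Hole 2 (subtracted): ⌀12, A = 113.097 mm², x = 80 mm, Ī = 1017.88 mm⁴.
Hole 3 (subtracted): ⌀12, A = 113.097 mm², x = 120 mm, Ī = 1017.88 mm⁴.
Hole 4 (subtracted): ⌀12, A = 113.097 mm², x = 160 mm, Ī = 1017.88 mm⁴.
By symmetry the centroid is at mid-width, x̄ = 100 mm.
Transfer each piece to the vertical centroidal axis using Ī + A·d² with d = x − 100:
  plate: d = 0 mm → contributes +16 666 667 mm⁴
  hole 1: d = -60 mm → contributes −408 168 mm⁴
  hole 2: d = -20 mm → contributes −46256.8 mm⁴
  hole 3: d = 20 mm → contributes −46256.8 mm⁴
  hole 4: d = 60 mm → contributes −408 168 mm⁴
Total I = 15 757 816 mm⁴.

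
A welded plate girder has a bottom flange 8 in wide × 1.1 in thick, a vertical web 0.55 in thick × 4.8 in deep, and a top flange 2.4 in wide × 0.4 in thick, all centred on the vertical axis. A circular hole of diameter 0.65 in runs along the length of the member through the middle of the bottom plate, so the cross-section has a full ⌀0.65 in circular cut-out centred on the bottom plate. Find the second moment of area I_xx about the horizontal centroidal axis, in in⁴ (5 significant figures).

I_xx ≈ 44.250 in⁴

Treat the section as a set of non-overlapping primitives; coordinates are from the bounding-box lower-left.
Bottom plate: 8 × 1.1, A = 8.8 in², y = 0.55 in, Ī = 0.8873333 in⁴.
Web plate: 0.55 × 4.8, A = 2.64 in², y = 3.5 in, Ī = 5.0688 in⁴.
Top plate: 2.4 × 0.4, A = 0.96 in², y = 6.1 in, Ī = 0.0128 in⁴.
Hole (subtracted): ⌀0.65, A = 0.3318307 in², y = 0.55 in, Ī = 0.008762405 in⁴.
Centroid: ȳ = ΣA·y / ΣA = 1.636826 in.
Transfer each piece to the horizontal centroidal axis using Ī + A·d² with d = y − 1.636826:
  bottom plate: d = -1.086826 in → contributes +11.28181 in⁴
  web plate: d = 1.863174 in → contributes +14.23334 in⁴
  top plate: d = 4.463174 in → contributes +19.13593 in⁴
  hole: d = -1.086826 in → contributes −0.4007178 in⁴
Total I = 44.25036 in⁴.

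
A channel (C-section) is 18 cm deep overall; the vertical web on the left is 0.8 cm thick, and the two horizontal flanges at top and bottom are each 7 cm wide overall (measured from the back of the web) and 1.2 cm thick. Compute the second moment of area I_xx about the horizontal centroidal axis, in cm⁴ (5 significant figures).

I_xx ≈ 1440.5 cm⁴

Treat the section as a set of non-overlapping primitives; coordinates are from the bounding-box lower-left.
Web: 0.8 × 18, A = 14.4 cm², y = 9 cm, Ī = 388.8 cm⁴.
Top flange (beyond web): 6.2 × 1.2, A = 7.44 cm², y = 17.4 cm, Ī = 0.8928 cm⁴.
Bottom flange (beyond web): 6.2 × 1.2, A = 7.44 cm², y = 0.6 cm, Ī = 0.8928 cm⁴.
By symmetry the centroid is at mid-height, ȳ = 9 cm.
Transfer each piece to the horizontal centroidal axis using Ī + A·d² with d = y − 9:
  web: d = 0 cm → contributes +388.8 cm⁴
  top flange (beyond web): d = 8.4 cm → contributes +525.8592 cm⁴
  bottom flange (beyond web): d = -8.4 cm → contributes +525.8592 cm⁴
Total I = 1440.518 cm⁴.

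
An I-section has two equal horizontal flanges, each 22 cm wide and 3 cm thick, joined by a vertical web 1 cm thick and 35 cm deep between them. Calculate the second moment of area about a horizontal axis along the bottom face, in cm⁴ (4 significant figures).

I_base ≈ 1.215 × 10⁵ cm⁴

Split into non-overlapping primitives; take the origin at the lower-left of the bounding box.
Bottom flange: 22 × 3, A = 66 cm², y = 1.5 cm, Ī = 49.5 cm⁴.
Web: 1 × 35, A = 35 cm², y = 20.5 cm, Ī = 3572.92 cm⁴.
Top flange: 22 × 3, A = 66 cm², y = 39.5 cm, Ī = 49.5 cm⁴.
Transfer each piece to the base of the section using Ī + A·d² with d = y − 0:
  bottom flange: d = 1.5 cm → contributes +198 cm⁴
  web: d = 20.5 cm → contributes +18281.7 cm⁴
  top flange: d = 39.5 cm → contributes +103 026 cm⁴
Total I = 121 506 cm⁴.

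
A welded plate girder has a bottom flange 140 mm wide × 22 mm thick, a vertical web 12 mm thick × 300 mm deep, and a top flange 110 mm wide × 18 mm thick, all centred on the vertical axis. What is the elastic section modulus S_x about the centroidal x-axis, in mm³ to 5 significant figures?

S_x ≈ 8.1143 × 10⁵ mm³

Treat the section as a set of non-overlapping primitives; coordinates are from the bounding-box lower-left.
Bottom plate: 140 × 22, A = 3 080 mm², y = 11 mm, Ī = 124226.7 mm⁴.
Web plate: 12 × 300, A = 3 600 mm², y = 172 mm, Ī = 27 000 000 mm⁴.
Top plate: 110 × 18, A = 1 980 mm², y = 331 mm, Ī = 53 460 mm⁴.
Centroid: ȳ = ΣA·y / ΣA = 151.0924 mm.
Transfer each piece to the centroidal x-axis using Ī + A·d² with d = y − 151.0924:
  bottom plate: d = -140.0924 mm → contributes +60 571 920 mm⁴
  web plate: d = 20.90762 mm → contributes +28 573 663 mm⁴
  top plate: d = 179.9076 mm → contributes +64 139 629 mm⁴
Total I = 153 285 213 mm⁴.
Extreme fibre distance c = 188.9076 mm; S = I/c = 811429.5 mm³.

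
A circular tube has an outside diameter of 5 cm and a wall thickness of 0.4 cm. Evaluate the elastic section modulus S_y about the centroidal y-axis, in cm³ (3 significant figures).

Treat the section as a set of non-overlapping primitives; coordinates are from the bounding-box lower-left.
Outer circle: ⌀5, A = 19.635 cm², x = 2.5 cm, Ī = 30.68 cm⁴.
Bore (subtracted): ⌀4.2, A = 13.854 cm², x = 2.5 cm, Ī = 15.275 cm⁴.
By symmetry the centroid is at mid-width, x̄ = 2.5 cm.
All pieces are centred on the centroidal y-axis, so I = ΣĪ (holes subtracted) = 15.405 cm⁴.
Extreme fibre distance c = 2.5 cm; S = I/c = 6.162 cm³.

S_y ≈ 6.16 cm³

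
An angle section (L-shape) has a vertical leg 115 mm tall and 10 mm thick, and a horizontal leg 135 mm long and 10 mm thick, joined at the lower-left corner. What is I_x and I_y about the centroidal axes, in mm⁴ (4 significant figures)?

I_x ≈ 2.929 × 10⁶ mm⁴, I_y ≈ 4.366 × 10⁶ mm⁴

Break the section into simple shapes (no overlaps), measuring from the bottom-left corner of the bounding box.
Vertical leg: 10 × 115, A = 1 150 mm², y = 57.5 mm, Ī = 1 267 396 mm⁴.
Horizontal leg (remainder): 125 × 10, A = 1 250 mm², y = 5 mm, Ī = 10416.7 mm⁴.
Centroid: ȳ = ΣA·y / ΣA = 30.1563 mm.
Transfer each piece to the centroidal x-axis using Ī + A·d² with d = y − 30.1563:
  vertical leg: d = 27.3438 mm → contributes +2 127 229 mm⁴
  horizontal leg (remainder): d = -25.1563 mm → contributes +801 463 mm⁴
Total I = 2 928 691 mm⁴.
For the y-axis: x̄ = 40.1563 mm.
Repeating about the centroidal y-axis gives I_y = 4 366 191 mm⁴.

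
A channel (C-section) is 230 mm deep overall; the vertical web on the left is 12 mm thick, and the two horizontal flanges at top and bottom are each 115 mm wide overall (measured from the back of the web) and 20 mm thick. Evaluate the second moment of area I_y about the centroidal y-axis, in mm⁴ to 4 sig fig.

I_y ≈ 9.140 × 10⁶ mm⁴

Decompose the section into non-overlapping parts with the origin at the bottom-left of its bounding rectangle.
Web: 12 × 230, A = 2 760 mm², x = 6 mm, Ī = 33 120 mm⁴.
Top flange (beyond web): 103 × 20, A = 2 060 mm², x = 63.5 mm, Ī = 1 821 212 mm⁴.
Bottom flange (beyond web): 103 × 20, A = 2 060 mm², x = 63.5 mm, Ī = 1 821 212 mm⁴.
Centroid: x̄ = ΣA·x / ΣA = 40.4331 mm.
Transfer each piece to the centroidal y-axis using Ī + A·d² with d = x − 40.4331:
  web: d = -34.4331 mm → contributes +3 305 489 mm⁴
  top flange (beyond web): d = 23.0669 mm → contributes +2 917 297 mm⁴
  bottom flange (beyond web): d = 23.0669 mm → contributes +2 917 297 mm⁴
Total I = 9 140 083 mm⁴.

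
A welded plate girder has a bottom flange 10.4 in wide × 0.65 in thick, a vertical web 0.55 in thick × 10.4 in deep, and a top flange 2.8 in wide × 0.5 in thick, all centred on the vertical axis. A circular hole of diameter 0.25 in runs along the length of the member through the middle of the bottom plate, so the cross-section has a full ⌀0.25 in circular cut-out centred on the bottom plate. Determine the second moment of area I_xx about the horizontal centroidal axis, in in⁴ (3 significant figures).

Treat the section as a set of non-overlapping primitives; coordinates are from the bounding-box lower-left.
Bottom plate: 10.4 × 0.65, A = 6.76 in², y = 0.325 in, Ī = 0.23801 in⁴.
Web plate: 0.55 × 10.4, A = 5.72 in², y = 5.85 in, Ī = 51.556 in⁴.
Top plate: 2.8 × 0.5, A = 1.4 in², y = 11.3 in, Ī = 0.029167 in⁴.
Hole (subtracted): ⌀0.25, A = 0.049087 in², y = 0.325 in, Ī = 0.00019175 in⁴.
Centroid: ȳ = ΣA·y / ΣA = 3.7209 in.
Transfer each piece to the horizontal centroidal axis using Ī + A·d² with d = y − 3.7209:
  bottom plate: d = -3.3959 in → contributes +78.194 in⁴
  web plate: d = 2.1291 in → contributes +77.486 in⁴
  top plate: d = 7.5791 in → contributes +80.45 in⁴
  hole: d = -3.3959 in → contributes −0.56626 in⁴
Total I = 235.56 in⁴.

I_xx ≈ 236 in⁴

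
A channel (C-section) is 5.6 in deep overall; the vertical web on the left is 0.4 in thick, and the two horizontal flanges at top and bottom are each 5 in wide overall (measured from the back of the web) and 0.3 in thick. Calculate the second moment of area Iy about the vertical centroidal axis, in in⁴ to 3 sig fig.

Break the section into simple shapes (no overlaps), measuring from the bottom-left corner of the bounding box.
Web: 0.4 × 5.6, A = 2.24 in², x = 0.2 in, Ī = 0.029867 in⁴.
Top flange (beyond web): 4.6 × 0.3, A = 1.38 in², x = 2.7 in, Ī = 2.4334 in⁴.
Bottom flange (beyond web): 4.6 × 0.3, A = 1.38 in², x = 2.7 in, Ī = 2.4334 in⁴.
Centroid: x̄ = ΣA·x / ΣA = 1.58 in.
Transfer each piece to the vertical centroidal axis using Ī + A·d² with d = x − 1.58:
  web: d = -1.38 in → contributes +4.2957 in⁴
  top flange (beyond web): d = 1.12 in → contributes +4.1645 in⁴
  bottom flange (beyond web): d = 1.12 in → contributes +4.1645 in⁴
Total I = 12.625 in⁴.

Iy ≈ 12.6 in⁴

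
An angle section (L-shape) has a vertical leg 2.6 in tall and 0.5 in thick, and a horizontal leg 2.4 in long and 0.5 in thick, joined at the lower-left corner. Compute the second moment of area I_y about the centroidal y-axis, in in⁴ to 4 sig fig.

I_y ≈ 1.103 in⁴

Split into non-overlapping primitives; take the origin at the lower-left of the bounding box.
Vertical leg: 0.5 × 2.6, A = 1.3 in², x = 0.25 in, Ī = 0.0270833 in⁴.
Horizontal leg (remainder): 1.9 × 0.5, A = 0.95 in², x = 1.45 in, Ī = 0.285792 in⁴.
Centroid: x̄ = ΣA·x / ΣA = 0.756667 in.
Transfer each piece to the centroidal y-axis using Ī + A·d² with d = x − 0.756667:
  vertical leg: d = -0.506667 in → contributes +0.360808 in⁴
  horizontal leg (remainder): d = 0.693333 in → contributes +0.742467 in⁴
Total I = 1.10328 in⁴.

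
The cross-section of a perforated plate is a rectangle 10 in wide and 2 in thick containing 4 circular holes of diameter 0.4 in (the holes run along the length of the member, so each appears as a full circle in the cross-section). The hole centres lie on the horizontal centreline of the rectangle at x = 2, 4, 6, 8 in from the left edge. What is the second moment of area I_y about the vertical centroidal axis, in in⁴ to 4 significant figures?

I_y ≈ 164.1 in⁴

Split into non-overlapping primitives; take the origin at the lower-left of the bounding box.
Plate: 10 × 2, A = 20 in², x = 5 in, Ī = 166.667 in⁴.
Hole 1 (subtracted): ⌀0.4, A = 0.125664 in², x = 2 in, Ī = 0.00125664 in⁴.
Hole 2 (subtracted): ⌀0.4, A = 0.125664 in², x = 4 in, Ī = 0.00125664 in⁴.
Hole 3 (subtracted): ⌀0.4, A = 0.125664 in², x = 6 in, Ī = 0.00125664 in⁴.
Hole 4 (subtracted): ⌀0.4, A = 0.125664 in², x = 8 in, Ī = 0.00125664 in⁴.
By symmetry the centroid is at mid-width, x̄ = 5 in.
Transfer each piece to the vertical centroidal axis using Ī + A·d² with d = x − 5:
  plate: d = 0 in → contributes +166.667 in⁴
  hole 1: d = -3 in → contributes −1.13223 in⁴
  hole 2: d = -1 in → contributes −0.12692 in⁴
  hole 3: d = 1 in → contributes −0.12692 in⁴
  hole 4: d = 3 in → contributes −1.13223 in⁴
Total I = 164.148 in⁴.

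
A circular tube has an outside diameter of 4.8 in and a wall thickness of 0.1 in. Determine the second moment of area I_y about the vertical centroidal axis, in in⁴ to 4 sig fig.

Break the section into simple shapes (no overlaps), measuring from the bottom-left corner of the bounding box.
Outer circle: ⌀4.8, A = 18.0956 in², x = 2.4 in, Ī = 26.0576 in⁴.
Bore (subtracted): ⌀4.6, A = 16.619 in², x = 2.4 in, Ī = 21.9787 in⁴.
By symmetry the centroid is at mid-width, x̄ = 2.4 in.
All pieces are centred on the vertical centroidal axis, so I = ΣĪ (holes subtracted) = 4.07897 in⁴.

I_y ≈ 4.079 in⁴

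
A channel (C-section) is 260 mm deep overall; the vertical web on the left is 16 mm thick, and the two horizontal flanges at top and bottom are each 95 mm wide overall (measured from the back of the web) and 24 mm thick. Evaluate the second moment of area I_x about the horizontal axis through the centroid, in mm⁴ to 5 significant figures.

I_x ≈ 7.6416 × 10⁷ mm⁴

Break the section into simple shapes (no overlaps), measuring from the bottom-left corner of the bounding box.
Web: 16 × 260, A = 4 160 mm², y = 130 mm, Ī = 23 434 667 mm⁴.
Top flange (beyond web): 79 × 24, A = 1 896 mm², y = 248 mm, Ī = 91 008 mm⁴.
Bottom flange (beyond web): 79 × 24, A = 1 896 mm², y = 12 mm, Ī = 91 008 mm⁴.
By symmetry the centroid is at mid-height, ȳ = 130 mm.
Transfer each piece to the horizontal axis through the centroid using Ī + A·d² with d = y − 130:
  web: d = 0 mm → contributes +23 434 667 mm⁴
  top flange (beyond web): d = 118 mm → contributes +26 490 912 mm⁴
  bottom flange (beyond web): d = -118 mm → contributes +26 490 912 mm⁴
Total I = 76 416 491 mm⁴.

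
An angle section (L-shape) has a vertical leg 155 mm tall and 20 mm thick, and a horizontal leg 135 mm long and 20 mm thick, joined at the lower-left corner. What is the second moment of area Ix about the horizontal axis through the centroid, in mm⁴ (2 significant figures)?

Split into non-overlapping primitives; take the origin at the lower-left of the bounding box.
Vertical leg: 20 × 155, A = 3 100 mm², y = 77.5 mm, Ī = 6 206 458 mm⁴.
Horizontal leg (remainder): 115 × 20, A = 2 300 mm², y = 10 mm, Ī = 76 667 mm⁴.
Centroid: ȳ = ΣA·y / ΣA = 48.75 mm.
Transfer each piece to the horizontal axis through the centroid using Ī + A·d² with d = y − 48.75:
  vertical leg: d = 28.75 mm → contributes +8 768 802 mm⁴
  horizontal leg (remainder): d = -38.75 mm → contributes +3 530 260 mm⁴
Total I = 12 299 063 mm⁴.

Ix ≈ 1.2 × 10⁷ mm⁴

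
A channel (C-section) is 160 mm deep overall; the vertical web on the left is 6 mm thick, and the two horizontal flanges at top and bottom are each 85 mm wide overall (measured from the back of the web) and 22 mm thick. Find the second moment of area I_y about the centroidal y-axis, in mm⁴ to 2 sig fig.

I_y ≈ 3.2 × 10⁶ mm⁴

Treat the section as a set of non-overlapping primitives; coordinates are from the bounding-box lower-left.
Web: 6 × 160, A = 960 mm², x = 3 mm, Ī = 2 880 mm⁴.
Top flange (beyond web): 79 × 22, A = 1 738 mm², x = 45.5 mm, Ī = 903 905 mm⁴.
Bottom flange (beyond web): 79 × 22, A = 1 738 mm², x = 45.5 mm, Ī = 903 905 mm⁴.
Centroid: x̄ = ΣA·x / ΣA = 36.3 mm.
Transfer each piece to the centroidal y-axis using Ī + A·d² with d = x − 36.3:
  web: d = -33.3 mm → contributes +1 067 576 mm⁴
  top flange (beyond web): d = 9.197 mm → contributes +1 050 928 mm⁴
  bottom flange (beyond web): d = 9.197 mm → contributes +1 050 928 mm⁴
Total I = 3 169 433 mm⁴.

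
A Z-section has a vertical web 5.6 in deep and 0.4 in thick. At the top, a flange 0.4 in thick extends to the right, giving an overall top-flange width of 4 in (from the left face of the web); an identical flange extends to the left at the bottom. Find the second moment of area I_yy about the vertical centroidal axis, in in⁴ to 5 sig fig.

Decompose the section into non-overlapping parts with the origin at the bottom-left of its bounding rectangle.
Web: 0.4 × 5.6, A = 2.24 in², x = 3.8 in, Ī = 0.02986667 in⁴.
Top flange (beyond web): 3.6 × 0.4, A = 1.44 in², x = 5.8 in, Ī = 1.5552 in⁴.
Bottom flange (beyond web): 3.6 × 0.4, A = 1.44 in², x = 1.8 in, Ī = 1.5552 in⁴.
Centroid: x̄ = ΣA·x / ΣA = 3.8 in.
Transfer each piece to the vertical centroidal axis using Ī + A·d² with d = x − 3.8:
  web: d = 0 in → contributes +0.02986667 in⁴
  top flange (beyond web): d = 2 in → contributes +7.3152 in⁴
  bottom flange (beyond web): d = -2 in → contributes +7.3152 in⁴
Total I = 14.66027 in⁴.

I_yy ≈ 14.660 in⁴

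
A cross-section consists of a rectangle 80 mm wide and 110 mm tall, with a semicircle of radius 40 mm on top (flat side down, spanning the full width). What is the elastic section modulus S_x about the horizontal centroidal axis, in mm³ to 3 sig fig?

S_x ≈ 2.44 × 10⁵ mm³

Split into non-overlapping primitives; take the origin at the lower-left of the bounding box.
Rectangular body: 80 × 110, A = 8 800 mm², y = 55 mm, Ī = 8 873 333 mm⁴.
Semicircular cap: semicircle r = 40, A = 2513.3 mm², y = 126.98 mm, Ī = 280 978 mm⁴.
Centroid: ȳ = ΣA·y / ΣA = 70.99 mm.
Transfer each piece to the horizontal centroidal axis using Ī + A·d² with d = y − 70.99:
  rectangular body: d = -15.99 mm → contributes +11 123 256 mm⁴
  semicircular cap: d = 55.987 mm → contributes +8 158 876 mm⁴
Total I = 19 282 132 mm⁴.
Extreme fibre distance c = 79.01 mm; S = I/c = 244 046 mm³.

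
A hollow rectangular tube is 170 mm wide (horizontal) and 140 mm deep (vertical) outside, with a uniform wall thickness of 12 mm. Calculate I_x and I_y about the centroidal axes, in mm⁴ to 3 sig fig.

I_x ≈ 1.99 × 10⁷ mm⁴, I_y ≈ 2.72 × 10⁷ mm⁴

Split into non-overlapping primitives; take the origin at the lower-left of the bounding box.
Outer rectangle: 170 × 140, A = 23 800 mm², y = 70 mm, Ī = 38 873 333 mm⁴.
Inner void (subtracted): 146 × 116, A = 16 936 mm², y = 70 mm, Ī = 18 990 901 mm⁴.
By symmetry the centroid is at mid-height, ȳ = 70 mm.
All pieces are centred on the centroidal x-axis, so I = ΣĪ (holes subtracted) = 19 882 432 mm⁴.
Repeating about the centroidal y-axis gives I_y = 27 234 352 mm⁴.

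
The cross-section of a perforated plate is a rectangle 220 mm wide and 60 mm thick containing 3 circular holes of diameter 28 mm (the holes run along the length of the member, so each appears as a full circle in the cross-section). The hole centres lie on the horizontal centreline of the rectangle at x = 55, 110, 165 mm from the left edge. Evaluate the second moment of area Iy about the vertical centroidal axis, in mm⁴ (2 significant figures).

Break the section into simple shapes (no overlaps), measuring from the bottom-left corner of the bounding box.
Plate: 220 × 60, A = 13 200 mm², x = 110 mm, Ī = 53 240 000 mm⁴.
Hole 1 (subtracted): ⌀28, A = 615.8 mm², x = 55 mm, Ī = 30 172 mm⁴.
Hole 2 (subtracted): ⌀28, A = 615.8 mm², x = 110 mm, Ī = 30 172 mm⁴.
Hole 3 (subtracted): ⌀28, A = 615.8 mm², x = 165 mm, Ī = 30 172 mm⁴.
By symmetry the centroid is at mid-width, x̄ = 110 mm.
Transfer each piece to the vertical centroidal axis using Ī + A·d² with d = x − 110:
  plate: d = 0 mm → contributes +53 240 000 mm⁴
  hole 1: d = -55 mm → contributes −1 892 822 mm⁴
  hole 2: d = 0 mm → contributes −30 172 mm⁴
  hole 3: d = 55 mm → contributes −1 892 822 mm⁴
Total I = 49 424 184 mm⁴.

Iy ≈ 4.9 × 10⁷ mm⁴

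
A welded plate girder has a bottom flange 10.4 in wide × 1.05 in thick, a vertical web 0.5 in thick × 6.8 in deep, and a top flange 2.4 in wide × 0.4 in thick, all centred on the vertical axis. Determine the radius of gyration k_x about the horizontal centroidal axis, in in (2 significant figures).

k_x ≈ 2.5 in

Break the section into simple shapes (no overlaps), measuring from the bottom-left corner of the bounding box.
Bottom plate: 10.4 × 1.05, A = 10.92 in², y = 0.525 in, Ī = 1.003 in⁴.
Web plate: 0.5 × 6.8, A = 3.4 in², y = 4.45 in, Ī = 13.1 in⁴.
Top plate: 2.4 × 0.4, A = 0.96 in², y = 8.05 in, Ī = 0.0128 in⁴.
Centroid: ȳ = ΣA·y / ΣA = 1.871 in.
Transfer each piece to the horizontal centroidal axis using Ī + A·d² with d = y − 1.871:
  bottom plate: d = -1.346 in → contributes +20.79 in⁴
  web plate: d = 2.579 in → contributes +35.71 in⁴
  top plate: d = 6.179 in → contributes +36.66 in⁴
Total I = 93.17 in⁴.
Radius of gyration: k = √(I/A) = √(93.17 / 15.28) = 2.469 in.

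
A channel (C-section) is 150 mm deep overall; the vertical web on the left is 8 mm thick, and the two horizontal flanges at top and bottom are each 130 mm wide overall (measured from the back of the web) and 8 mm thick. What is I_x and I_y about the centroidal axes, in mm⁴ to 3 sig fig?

I_x ≈ 1.21 × 10⁷ mm⁴, I_y ≈ 5.57 × 10⁶ mm⁴

Decompose the section into non-overlapping parts with the origin at the bottom-left of its bounding rectangle.
Web: 8 × 150, A = 1 200 mm², y = 75 mm, Ī = 2 250 000 mm⁴.
Top flange (beyond web): 122 × 8, A = 976 mm², y = 146 mm, Ī = 5205.3 mm⁴.
Bottom flange (beyond web): 122 × 8, A = 976 mm², y = 4 mm, Ī = 5205.3 mm⁴.
By symmetry the centroid is at mid-height, ȳ = 75 mm.
Transfer each piece to the centroidal x-axis using Ī + A·d² with d = y − 75:
  web: d = 0 mm → contributes +2 250 000 mm⁴
  top flange (beyond web): d = 71 mm → contributes +4 925 221 mm⁴
  bottom flange (beyond web): d = -71 mm → contributes +4 925 221 mm⁴
Total I = 12 100 443 mm⁴.
For the y-axis: x̄ = 44.254 mm.
Repeating about the centroidal y-axis gives I_y = 5 567 328 mm⁴.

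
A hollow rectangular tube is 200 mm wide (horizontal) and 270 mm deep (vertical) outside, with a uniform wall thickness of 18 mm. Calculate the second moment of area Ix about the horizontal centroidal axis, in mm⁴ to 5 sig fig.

Ix ≈ 1.5294 × 10⁸ mm⁴

Treat the section as a set of non-overlapping primitives; coordinates are from the bounding-box lower-left.
Outer rectangle: 200 × 270, A = 54 000 mm², y = 135 mm, Ī = 328 050 000 mm⁴.
Inner void (subtracted): 164 × 234, A = 38 376 mm², y = 135 mm, Ī = 175 109 688 mm⁴.
By symmetry the centroid is at mid-height, ȳ = 135 mm.
All pieces are centred on the horizontal centroidal axis, so I = ΣĪ (holes subtracted) = 152 940 312 mm⁴.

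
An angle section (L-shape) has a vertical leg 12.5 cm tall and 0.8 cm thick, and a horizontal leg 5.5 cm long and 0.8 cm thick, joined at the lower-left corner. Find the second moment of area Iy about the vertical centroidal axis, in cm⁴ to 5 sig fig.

Iy ≈ 28.120 cm⁴

Decompose the section into non-overlapping parts with the origin at the bottom-left of its bounding rectangle.
Vertical leg: 0.8 × 12.5, A = 10 cm², x = 0.4 cm, Ī = 0.5333333 cm⁴.
Horizontal leg (remainder): 4.7 × 0.8, A = 3.76 cm², x = 3.15 cm, Ī = 6.921533 cm⁴.
Centroid: x̄ = ΣA·x / ΣA = 1.151453 cm.
Transfer each piece to the vertical centroidal axis using Ī + A·d² with d = x − 1.151453:
  vertical leg: d = -0.7514535 cm → contributes +6.180157 cm⁴
  horizontal leg (remainder): d = 1.998547 cm → contributes +21.93968 cm⁴
Total I = 28.11984 cm⁴.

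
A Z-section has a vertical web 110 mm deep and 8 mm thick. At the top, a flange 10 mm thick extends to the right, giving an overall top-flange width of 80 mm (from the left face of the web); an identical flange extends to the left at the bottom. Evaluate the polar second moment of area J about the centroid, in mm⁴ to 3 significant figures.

Split into non-overlapping primitives; take the origin at the lower-left of the bounding box.
Web: 8 × 110, A = 880 mm², y = 55 mm, Ī = 887 333 mm⁴.
Top flange (beyond web): 72 × 10, A = 720 mm², y = 105 mm, Ī = 6 000 mm⁴.
Bottom flange (beyond web): 72 × 10, A = 720 mm², y = 5 mm, Ī = 6 000 mm⁴.
Centroid: ȳ = ΣA·y / ΣA = 55 mm.
Transfer each piece to the centroidal x-axis using Ī + A·d² with d = y − 55:
  web: d = 0 mm → contributes +887 333 mm⁴
  top flange (beyond web): d = 50 mm → contributes +1 806 000 mm⁴
  bottom flange (beyond web): d = -50 mm → contributes +1 806 000 mm⁴
Total I = 4 499 333 mm⁴.
For the y-axis: x̄ = 76 mm.
Repeating about the centroidal y-axis gives I_y = 2 930 773 mm⁴.
Polar second moment: J = I_x + I_y = 7 430 107 mm⁴.

J ≈ 7.43 × 10⁶ mm⁴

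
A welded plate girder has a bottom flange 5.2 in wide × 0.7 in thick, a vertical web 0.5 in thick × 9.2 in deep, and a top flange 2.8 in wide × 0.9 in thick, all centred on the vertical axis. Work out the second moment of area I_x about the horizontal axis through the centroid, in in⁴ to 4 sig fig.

Break the section into simple shapes (no overlaps), measuring from the bottom-left corner of the bounding box.
Bottom plate: 5.2 × 0.7, A = 3.64 in², y = 0.35 in, Ī = 0.148633 in⁴.
Web plate: 0.5 × 9.2, A = 4.6 in², y = 5.3 in, Ī = 32.4453 in⁴.
Top plate: 2.8 × 0.9, A = 2.52 in², y = 10.35 in, Ī = 0.1701 in⁴.
Centroid: ȳ = ΣA·y / ΣA = 4.80818 in.
Transfer each piece to the horizontal axis through the centroid using Ī + A·d² with d = y − 4.80818:
  bottom plate: d = -4.45818 in → contributes +72.4949 in⁴
  web plate: d = 0.491822 in → contributes +33.558 in⁴
  top plate: d = 5.54182 in → contributes +77.5638 in⁴
Total I = 183.617 in⁴.

I_x ≈ 183.6 in⁴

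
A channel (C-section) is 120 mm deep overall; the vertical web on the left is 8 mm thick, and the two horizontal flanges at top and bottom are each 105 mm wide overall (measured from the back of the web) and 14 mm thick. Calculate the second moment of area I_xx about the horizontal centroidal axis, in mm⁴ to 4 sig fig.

I_xx ≈ 8.826 × 10⁶ mm⁴

Treat the section as a set of non-overlapping primitives; coordinates are from the bounding-box lower-left.
Web: 8 × 120, A = 960 mm², y = 60 mm, Ī = 1 152 000 mm⁴.
Top flange (beyond web): 97 × 14, A = 1 358 mm², y = 113 mm, Ī = 22180.7 mm⁴.
Bottom flange (beyond web): 97 × 14, A = 1 358 mm², y = 7 mm, Ī = 22180.7 mm⁴.
By symmetry the centroid is at mid-height, ȳ = 60 mm.
Transfer each piece to the horizontal centroidal axis using Ī + A·d² with d = y − 60:
  web: d = 0 mm → contributes +1 152 000 mm⁴
  top flange (beyond web): d = 53 mm → contributes +3 836 803 mm⁴
  bottom flange (beyond web): d = -53 mm → contributes +3 836 803 mm⁴
Total I = 8 825 605 mm⁴.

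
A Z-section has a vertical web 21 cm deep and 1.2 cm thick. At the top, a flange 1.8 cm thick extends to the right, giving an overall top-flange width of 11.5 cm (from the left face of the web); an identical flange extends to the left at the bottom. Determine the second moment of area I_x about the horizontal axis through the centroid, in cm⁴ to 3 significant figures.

I_x ≈ 4350 cm⁴

Break the section into simple shapes (no overlaps), measuring from the bottom-left corner of the bounding box.
Web: 1.2 × 21, A = 25.2 cm², y = 10.5 cm, Ī = 926.1 cm⁴.
Top flange (beyond web): 10.3 × 1.8, A = 18.54 cm², y = 20.1 cm, Ī = 5.0058 cm⁴.
Bottom flange (beyond web): 10.3 × 1.8, A = 18.54 cm², y = 0.9 cm, Ī = 5.0058 cm⁴.
Centroid: ȳ = ΣA·y / ΣA = 10.5 cm.
Transfer each piece to the horizontal axis through the centroid using Ī + A·d² with d = y − 10.5:
  web: d = 0 cm → contributes +926.1 cm⁴
  top flange (beyond web): d = 9.6 cm → contributes +1713.7 cm⁴
  bottom flange (beyond web): d = -9.6 cm → contributes +1713.7 cm⁴
Total I = 4353.4 cm⁴.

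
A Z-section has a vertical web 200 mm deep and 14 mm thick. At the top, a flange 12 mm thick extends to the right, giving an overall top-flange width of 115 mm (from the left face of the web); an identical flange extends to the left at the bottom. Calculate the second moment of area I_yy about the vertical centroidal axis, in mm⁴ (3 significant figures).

Decompose the section into non-overlapping parts with the origin at the bottom-left of its bounding rectangle.
Web: 14 × 200, A = 2 800 mm², x = 108 mm, Ī = 45 733 mm⁴.
Top flange (beyond web): 101 × 12, A = 1 212 mm², x = 165.5 mm, Ī = 1 030 301 mm⁴.
Bottom flange (beyond web): 101 × 12, A = 1 212 mm², x = 50.5 mm, Ī = 1 030 301 mm⁴.
Centroid: x̄ = ΣA·x / ΣA = 108 mm.
Transfer each piece to the vertical centroidal axis using Ī + A·d² with d = x − 108:
  web: d = 0 mm → contributes +45 733 mm⁴
  top flange (beyond web): d = 57.5 mm → contributes +5 037 476 mm⁴
  bottom flange (beyond web): d = -57.5 mm → contributes +5 037 476 mm⁴
Total I = 10 120 685 mm⁴.

I_yy ≈ 1.01 × 10⁷ mm⁴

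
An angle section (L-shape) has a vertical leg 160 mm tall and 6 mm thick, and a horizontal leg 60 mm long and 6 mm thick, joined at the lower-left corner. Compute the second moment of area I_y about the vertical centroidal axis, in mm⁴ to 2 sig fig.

Treat the section as a set of non-overlapping primitives; coordinates are from the bounding-box lower-left.
Vertical leg: 6 × 160, A = 960 mm², x = 3 mm, Ī = 2 880 mm⁴.
Horizontal leg (remainder): 54 × 6, A = 324 mm², x = 33 mm, Ī = 78 732 mm⁴.
Centroid: x̄ = ΣA·x / ΣA = 10.57 mm.
Transfer each piece to the vertical centroidal axis using Ī + A·d² with d = x − 10.57:
  vertical leg: d = -7.57 mm → contributes +57 894 mm⁴
  horizontal leg (remainder): d = 22.43 mm → contributes +241 737 mm⁴
Total I = 299 631 mm⁴.

I_y ≈ 3.0 × 10⁵ mm⁴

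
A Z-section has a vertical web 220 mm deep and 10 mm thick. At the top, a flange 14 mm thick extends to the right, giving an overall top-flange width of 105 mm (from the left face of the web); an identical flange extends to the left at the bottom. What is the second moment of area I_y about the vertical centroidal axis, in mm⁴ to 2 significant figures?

Split into non-overlapping primitives; take the origin at the lower-left of the bounding box.
Web: 10 × 220, A = 2 200 mm², x = 100 mm, Ī = 18 333 mm⁴.
Top flange (beyond web): 95 × 14, A = 1 330 mm², x = 152.5 mm, Ī = 1 000 271 mm⁴.
Bottom flange (beyond web): 95 × 14, A = 1 330 mm², x = 47.5 mm, Ī = 1 000 271 mm⁴.
Centroid: x̄ = ΣA·x / ΣA = 100 mm.
Transfer each piece to the vertical centroidal axis using Ī + A·d² with d = x − 100:
  web: d = 0 mm → contributes +18 333 mm⁴
  top flange (beyond web): d = 52.5 mm → contributes +4 666 083 mm⁴
  bottom flange (beyond web): d = -52.5 mm → contributes +4 666 083 mm⁴
Total I = 9 350 500 mm⁴.

I_y ≈ 9.4 × 10⁶ mm⁴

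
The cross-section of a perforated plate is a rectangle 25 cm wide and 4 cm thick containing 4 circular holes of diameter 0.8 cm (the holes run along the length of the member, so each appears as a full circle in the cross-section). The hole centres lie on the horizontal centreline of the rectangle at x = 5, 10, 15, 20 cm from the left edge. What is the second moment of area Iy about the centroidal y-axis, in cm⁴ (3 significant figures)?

Iy ≈ 5150 cm⁴

Decompose the section into non-overlapping parts with the origin at the bottom-left of its bounding rectangle.
Plate: 25 × 4, A = 100 cm², x = 12.5 cm, Ī = 5208.3 cm⁴.
Hole 1 (subtracted): ⌀0.8, A = 0.50265 cm², x = 5 cm, Ī = 0.020106 cm⁴.
Hole 2 (subtracted): ⌀0.8, A = 0.50265 cm², x = 10 cm, Ī = 0.020106 cm⁴.
Hole 3 (subtracted): ⌀0.8, A = 0.50265 cm², x = 15 cm, Ī = 0.020106 cm⁴.
Hole 4 (subtracted): ⌀0.8, A = 0.50265 cm², x = 20 cm, Ī = 0.020106 cm⁴.
By symmetry the centroid is at mid-width, x̄ = 12.5 cm.
Transfer each piece to the centroidal y-axis using Ī + A·d² with d = x − 12.5:
  plate: d = 0 cm → contributes +5208.3 cm⁴
  hole 1: d = -7.5 cm → contributes −28.294 cm⁴
  hole 2: d = -2.5 cm → contributes −3.1617 cm⁴
  hole 3: d = 2.5 cm → contributes −3.1617 cm⁴
  hole 4: d = 7.5 cm → contributes −28.294 cm⁴
Total I = 5145.4 cm⁴.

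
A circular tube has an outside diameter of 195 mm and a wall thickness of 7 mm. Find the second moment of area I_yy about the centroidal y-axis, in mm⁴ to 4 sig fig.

Split into non-overlapping primitives; take the origin at the lower-left of the bounding box.
Outer circle: ⌀195, A = 29864.8 mm², x = 97.5 mm, Ī = 70 975 481 mm⁴.
Bore (subtracted): ⌀181, A = 25730.4 mm², x = 97.5 mm, Ī = 52 684 662 mm⁴.
By symmetry the centroid is at mid-width, x̄ = 97.5 mm.
All pieces are centred on the centroidal y-axis, so I = ΣĪ (holes subtracted) = 18 290 819 mm⁴.

I_yy ≈ 1.829 × 10⁷ mm⁴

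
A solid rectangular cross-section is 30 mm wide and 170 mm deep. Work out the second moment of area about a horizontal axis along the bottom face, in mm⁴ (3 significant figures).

The section: 30 × 170, A = 5 100 mm², y = 85 mm, Ī = 12 282 500 mm⁴.
Transfer it to the base of the section using Ī + A·d² with d = y − 0:
  the section: d = 85 mm → contributes +49 130 000 mm⁴
Total I = 49 130 000 mm⁴.

I_base ≈ 4.91 × 10⁷ mm⁴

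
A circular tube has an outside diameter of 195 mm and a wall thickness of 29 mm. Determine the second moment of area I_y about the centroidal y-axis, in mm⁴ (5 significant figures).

I_y ≈ 5.3683 × 10⁷ mm⁴

Decompose the section into non-overlapping parts with the origin at the bottom-left of its bounding rectangle.
Outer circle: ⌀195, A = 29864.77 mm², x = 97.5 mm, Ī = 70 975 481 mm⁴.
Bore (subtracted): ⌀137, A = 14741.14 mm², x = 97.5 mm, Ī = 17 292 276 mm⁴.
By symmetry the centroid is at mid-width, x̄ = 97.5 mm.
All pieces are centred on the centroidal y-axis, so I = ΣĪ (holes subtracted) = 53 683 205 mm⁴.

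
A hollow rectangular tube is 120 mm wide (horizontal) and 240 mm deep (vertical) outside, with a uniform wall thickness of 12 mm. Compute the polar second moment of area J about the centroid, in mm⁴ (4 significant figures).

Split into non-overlapping primitives; take the origin at the lower-left of the bounding box.
Outer rectangle: 120 × 240, A = 28 800 mm², y = 120 mm, Ī = 138 240 000 mm⁴.
Inner void (subtracted): 96 × 216, A = 20 736 mm², y = 120 mm, Ī = 80 621 568 mm⁴.
By symmetry the centroid is at mid-height, ȳ = 120 mm.
All pieces are centred on the centroidal x-axis, so I = ΣĪ (holes subtracted) = 57 618 432 mm⁴.
Repeating about the centroidal y-axis gives I_y = 18 634 752 mm⁴.
Polar second moment: J = I_x + I_y = 76 253 184 mm⁴.

J ≈ 7.625 × 10⁷ mm⁴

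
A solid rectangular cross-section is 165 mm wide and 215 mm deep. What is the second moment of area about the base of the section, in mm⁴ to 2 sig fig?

I_base ≈ 5.5 × 10⁸ mm⁴

The section: 165 × 215, A = 35 475 mm², y = 107.5 mm, Ī = 136 652 656 mm⁴.
Transfer it to the bottom edge using Ī + A·d² with d = y − 0:
  the section: d = 107.5 mm → contributes +546 610 625 mm⁴
Total I = 546 610 625 mm⁴.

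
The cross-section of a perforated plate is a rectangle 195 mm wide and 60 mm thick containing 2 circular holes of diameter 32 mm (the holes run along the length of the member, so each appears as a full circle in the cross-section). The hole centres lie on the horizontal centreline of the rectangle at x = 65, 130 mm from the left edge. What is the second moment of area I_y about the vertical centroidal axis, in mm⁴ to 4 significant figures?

I_y ≈ 3.527 × 10⁷ mm⁴

Split into non-overlapping primitives; take the origin at the lower-left of the bounding box.
Plate: 195 × 60, A = 11 700 mm², x = 97.5 mm, Ī = 37 074 375 mm⁴.
Hole 1 (subtracted): ⌀32, A = 804.248 mm², x = 65 mm, Ī = 51471.9 mm⁴.
Hole 2 (subtracted): ⌀32, A = 804.248 mm², x = 130 mm, Ī = 51471.9 mm⁴.
By symmetry the centroid is at mid-width, x̄ = 97.5 mm.
Transfer each piece to the vertical centroidal axis using Ī + A·d² with d = x − 97.5:
  plate: d = 0 mm → contributes +37 074 375 mm⁴
  hole 1: d = -32.5 mm → contributes −900 959 mm⁴
  hole 2: d = 32.5 mm → contributes −900 959 mm⁴
Total I = 35 272 458 mm⁴.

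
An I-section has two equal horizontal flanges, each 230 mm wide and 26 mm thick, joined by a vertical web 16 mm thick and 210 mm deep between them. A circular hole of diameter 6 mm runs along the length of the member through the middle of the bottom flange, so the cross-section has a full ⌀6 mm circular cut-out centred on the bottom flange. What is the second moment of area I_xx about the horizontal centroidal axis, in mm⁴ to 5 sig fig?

I_xx ≈ 1.7916 × 10⁸ mm⁴

Decompose the section into non-overlapping parts with the origin at the bottom-left of its bounding rectangle.
Bottom flange: 230 × 26, A = 5 980 mm², y = 13 mm, Ī = 336873.3 mm⁴.
Web: 16 × 210, A = 3 360 mm², y = 131 mm, Ī = 12 348 000 mm⁴.
Top flange: 230 × 26, A = 5 980 mm², y = 249 mm, Ī = 336873.3 mm⁴.
Hole (subtracted): ⌀6, A = 28.27433 mm², y = 13 mm, Ī = 63.61725 mm⁴.
Centroid: ȳ = ΣA·y / ΣA = 131.2182 mm.
Transfer each piece to the horizontal centroidal axis using Ī + A·d² with d = y − 131.2182:
  bottom flange: d = -118.2182 mm → contributes +83 910 593 mm⁴
  web: d = -0.2181815 mm → contributes +12 348 160 mm⁴
  top flange: d = 117.7818 mm → contributes +83 294 763 mm⁴
  hole: d = -118.2182 mm → contributes −395212.7 mm⁴
Total I = 179 158 303 mm⁴.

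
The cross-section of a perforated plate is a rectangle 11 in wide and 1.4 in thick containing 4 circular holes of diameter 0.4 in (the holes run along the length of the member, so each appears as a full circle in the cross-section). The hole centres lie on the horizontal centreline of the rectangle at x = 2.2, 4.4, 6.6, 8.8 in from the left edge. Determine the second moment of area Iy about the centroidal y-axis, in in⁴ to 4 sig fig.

Decompose the section into non-overlapping parts with the origin at the bottom-left of its bounding rectangle.
Plate: 11 × 1.4, A = 15.4 in², x = 5.5 in, Ī = 155.283 in⁴.
Hole 1 (subtracted): ⌀0.4, A = 0.125664 in², x = 2.2 in, Ī = 0.00125664 in⁴.
Hole 2 (subtracted): ⌀0.4, A = 0.125664 in², x = 4.4 in, Ī = 0.00125664 in⁴.
Hole 3 (subtracted): ⌀0.4, A = 0.125664 in², x = 6.6 in, Ī = 0.00125664 in⁴.
Hole 4 (subtracted): ⌀0.4, A = 0.125664 in², x = 8.8 in, Ī = 0.00125664 in⁴.
By symmetry the centroid is at mid-width, x̄ = 5.5 in.
Transfer each piece to the centroidal y-axis using Ī + A·d² with d = x − 5.5:
  plate: d = 0 in → contributes +155.283 in⁴
  hole 1: d = -3.3 in → contributes −1.36973 in⁴
  hole 2: d = -1.1 in → contributes −0.15331 in⁴
  hole 3: d = 1.1 in → contributes −0.15331 in⁴
  hole 4: d = 3.3 in → contributes −1.36973 in⁴
Total I = 152.237 in⁴.

Iy ≈ 152.2 in⁴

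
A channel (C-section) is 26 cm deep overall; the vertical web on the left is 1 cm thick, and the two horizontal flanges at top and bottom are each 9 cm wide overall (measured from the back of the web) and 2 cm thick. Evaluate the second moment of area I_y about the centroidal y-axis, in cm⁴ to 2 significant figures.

I_y ≈ 460 cm⁴

Split into non-overlapping primitives; take the origin at the lower-left of the bounding box.
Web: 1 × 26, A = 26 cm², x = 0.5 cm, Ī = 2.167 cm⁴.
Top flange (beyond web): 8 × 2, A = 16 cm², x = 5 cm, Ī = 85.33 cm⁴.
Bottom flange (beyond web): 8 × 2, A = 16 cm², x = 5 cm, Ī = 85.33 cm⁴.
Centroid: x̄ = ΣA·x / ΣA = 2.983 cm.
Transfer each piece to the centroidal y-axis using Ī + A·d² with d = x − 2.983:
  web: d = -2.483 cm → contributes +162.4 cm⁴
  top flange (beyond web): d = 2.017 cm → contributes +150.4 cm⁴
  bottom flange (beyond web): d = 2.017 cm → contributes +150.4 cm⁴
Total I = 463.3 cm⁴.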